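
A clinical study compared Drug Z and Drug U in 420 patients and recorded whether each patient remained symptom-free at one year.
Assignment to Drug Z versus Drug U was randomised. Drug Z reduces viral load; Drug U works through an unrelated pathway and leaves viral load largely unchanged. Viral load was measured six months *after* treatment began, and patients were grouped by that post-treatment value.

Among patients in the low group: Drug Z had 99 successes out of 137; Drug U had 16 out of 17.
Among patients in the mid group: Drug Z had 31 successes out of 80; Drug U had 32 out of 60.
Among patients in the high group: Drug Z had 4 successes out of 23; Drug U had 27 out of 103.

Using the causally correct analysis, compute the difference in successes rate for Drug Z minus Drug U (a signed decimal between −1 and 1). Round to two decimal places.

Viral load here is a post-treatment variable shaped by the drug; conditioning on it would introduce bias rather than remove it. The overall comparison is the causal one.
The causal difference is the pooled difference: 0.558 − 0.417 = +0.142.

+0.14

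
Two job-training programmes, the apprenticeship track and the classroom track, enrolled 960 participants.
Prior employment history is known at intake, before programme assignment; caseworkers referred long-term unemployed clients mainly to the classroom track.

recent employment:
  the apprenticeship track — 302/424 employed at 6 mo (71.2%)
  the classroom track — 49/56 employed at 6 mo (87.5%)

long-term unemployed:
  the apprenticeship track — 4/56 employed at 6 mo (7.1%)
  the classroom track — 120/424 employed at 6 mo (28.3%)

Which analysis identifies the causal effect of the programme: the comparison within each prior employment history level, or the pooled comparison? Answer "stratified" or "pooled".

stratified

The prior employment history-specific comparison favours the classroom track throughout, but the pooled figures favour the apprenticeship track. The question is whether to condition on prior employment history.
Here prior employment history is a common cause — it drives both which programme a case falls under and the outcome. The crude comparison mixes populations; the stratum-specific rates are the causally relevant ones.
Within each level — recent employment: 71.2% vs 87.5%; long-term unemployed: 7.1% vs 28.3% — the classroom track is higher every time.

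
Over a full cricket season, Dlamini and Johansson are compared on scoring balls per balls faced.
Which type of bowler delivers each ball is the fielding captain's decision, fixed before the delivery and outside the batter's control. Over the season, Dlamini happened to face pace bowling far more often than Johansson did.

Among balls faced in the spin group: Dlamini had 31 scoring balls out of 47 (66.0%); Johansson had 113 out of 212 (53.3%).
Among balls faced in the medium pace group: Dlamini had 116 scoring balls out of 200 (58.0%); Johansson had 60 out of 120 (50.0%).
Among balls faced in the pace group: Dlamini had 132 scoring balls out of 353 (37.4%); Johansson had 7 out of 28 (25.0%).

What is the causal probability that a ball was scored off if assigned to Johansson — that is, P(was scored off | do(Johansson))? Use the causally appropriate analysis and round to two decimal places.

0.41

Bowling type is set before the player has any effect — it is not caused by the player — and it independently drives the outcome. That makes it a confounder, so the causal comparison is within bowling type levels.
Standardising Johansson to the population bowling type mix: 0.270·113/212 + 0.333·60/120 + 0.397·7/28 = 0.410.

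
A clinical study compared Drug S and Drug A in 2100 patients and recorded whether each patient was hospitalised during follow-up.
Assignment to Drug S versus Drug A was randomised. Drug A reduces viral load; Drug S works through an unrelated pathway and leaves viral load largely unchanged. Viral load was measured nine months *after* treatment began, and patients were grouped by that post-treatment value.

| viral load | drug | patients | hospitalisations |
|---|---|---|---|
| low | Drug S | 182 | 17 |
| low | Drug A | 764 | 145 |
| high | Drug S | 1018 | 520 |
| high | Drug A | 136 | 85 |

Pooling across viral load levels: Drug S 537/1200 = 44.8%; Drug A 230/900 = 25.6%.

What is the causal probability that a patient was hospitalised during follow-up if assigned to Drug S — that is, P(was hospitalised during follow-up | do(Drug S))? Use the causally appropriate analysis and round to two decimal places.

0.45

Drug S is lower inside every viral load stratum but Drug A is lower in aggregate. Whether to stratify depends on how viral load relates to the drug.
Viral load lies on the pathway drug → viral load → outcome, so adjusting for it blocks the indirect effect. For the total causal effect of drug, use the unadjusted pooled rates.
So P(outcome | do(Drug S)) is just the pooled rate for Drug S: 537/1200 = 0.448.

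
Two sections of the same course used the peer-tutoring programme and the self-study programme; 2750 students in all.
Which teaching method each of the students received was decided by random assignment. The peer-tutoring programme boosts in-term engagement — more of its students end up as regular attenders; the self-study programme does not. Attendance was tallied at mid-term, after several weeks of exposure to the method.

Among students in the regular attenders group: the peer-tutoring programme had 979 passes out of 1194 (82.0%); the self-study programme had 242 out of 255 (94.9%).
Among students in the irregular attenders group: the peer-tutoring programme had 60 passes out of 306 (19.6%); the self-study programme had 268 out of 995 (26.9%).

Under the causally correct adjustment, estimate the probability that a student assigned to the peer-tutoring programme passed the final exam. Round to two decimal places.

The mid-term attendance-specific comparison favours the self-study programme throughout, but the pooled figures favour the peer-tutoring programme. The question is whether to condition on mid-term attendance.
Mid-term attendance here is a post-treatment variable shaped by the teaching method; conditioning on it would introduce bias rather than remove it. The overall comparison is the causal one.
So P(outcome | do(the peer-tutoring programme)) is just the pooled rate for the peer-tutoring programme: 1039/1500 = 0.693.

0.69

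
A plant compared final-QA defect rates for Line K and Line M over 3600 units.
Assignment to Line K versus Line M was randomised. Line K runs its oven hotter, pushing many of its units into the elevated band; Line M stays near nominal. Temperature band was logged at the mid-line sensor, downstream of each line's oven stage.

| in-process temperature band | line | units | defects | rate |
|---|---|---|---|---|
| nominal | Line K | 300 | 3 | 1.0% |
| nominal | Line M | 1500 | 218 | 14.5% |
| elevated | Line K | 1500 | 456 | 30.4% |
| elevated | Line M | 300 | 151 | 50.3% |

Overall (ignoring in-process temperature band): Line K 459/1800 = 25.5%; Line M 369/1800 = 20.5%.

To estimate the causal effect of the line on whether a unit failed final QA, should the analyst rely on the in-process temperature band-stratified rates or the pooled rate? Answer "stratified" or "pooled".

Line K is lower inside every in-process temperature band stratum but Line M is lower in aggregate. Whether to stratify depends on how in-process temperature band relates to the line.
The distribution of in-process temperature band is itself part of what the line does — it is an intermediate outcome. Holding it fixed would remove that part of the effect; the total effect is the pooled difference.
Pooled: Line K 25.5% vs Line M 20.5%; Line M is lower overall.

pooled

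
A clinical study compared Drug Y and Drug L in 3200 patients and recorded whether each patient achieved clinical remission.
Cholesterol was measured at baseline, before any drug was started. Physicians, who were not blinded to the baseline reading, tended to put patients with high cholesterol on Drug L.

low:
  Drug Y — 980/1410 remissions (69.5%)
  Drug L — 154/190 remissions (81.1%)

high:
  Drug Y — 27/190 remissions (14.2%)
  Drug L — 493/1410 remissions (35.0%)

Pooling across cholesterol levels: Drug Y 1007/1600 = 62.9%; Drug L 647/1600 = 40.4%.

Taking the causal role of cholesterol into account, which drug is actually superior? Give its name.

Drug L

The imbalance in cholesterol arose from how patients were allocated, not from anything the drug did; and cholesterol independently affects the outcome. The pooled gap is confounded — condition on cholesterol.
Within each level — low: 69.5% vs 81.1%; high: 14.2% vs 35.0% — Drug L is higher every time.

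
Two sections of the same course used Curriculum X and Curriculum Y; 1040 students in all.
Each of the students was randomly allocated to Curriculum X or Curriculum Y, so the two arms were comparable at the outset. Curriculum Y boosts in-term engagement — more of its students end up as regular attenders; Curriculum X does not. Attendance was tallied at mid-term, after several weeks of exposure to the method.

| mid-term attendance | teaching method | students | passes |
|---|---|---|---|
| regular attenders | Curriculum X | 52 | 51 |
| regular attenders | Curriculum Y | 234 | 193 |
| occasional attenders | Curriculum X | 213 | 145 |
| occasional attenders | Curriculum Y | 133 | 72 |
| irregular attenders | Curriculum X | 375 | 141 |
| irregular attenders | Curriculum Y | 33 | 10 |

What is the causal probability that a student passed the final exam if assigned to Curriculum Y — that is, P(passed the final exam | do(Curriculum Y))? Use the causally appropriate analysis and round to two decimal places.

0.69

Within every mid-term attendance level Curriculum X has the higher rate, yet pooled Curriculum Y does — Simpson's reversal.
The distribution of mid-term attendance is itself part of what the teaching method does — it is an intermediate outcome. Holding it fixed would remove that part of the effect; the total effect is the pooled difference.
So P(outcome | do(Curriculum Y)) is just the pooled rate for Curriculum Y: 275/400 = 0.688.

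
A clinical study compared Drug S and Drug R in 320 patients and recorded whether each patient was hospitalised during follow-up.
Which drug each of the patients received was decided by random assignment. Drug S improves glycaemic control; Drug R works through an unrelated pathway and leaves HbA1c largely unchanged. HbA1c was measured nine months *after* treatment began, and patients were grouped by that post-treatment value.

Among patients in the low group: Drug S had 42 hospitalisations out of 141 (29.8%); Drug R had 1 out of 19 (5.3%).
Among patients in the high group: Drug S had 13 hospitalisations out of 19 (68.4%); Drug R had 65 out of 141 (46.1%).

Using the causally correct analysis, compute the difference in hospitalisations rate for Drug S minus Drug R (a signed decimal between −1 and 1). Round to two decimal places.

Within every HbA1c level Drug R has the lower rate, yet pooled Drug S does — Simpson's reversal.
HbA1c is downstream of the drug. One should not condition on a consequence of treatment, so the overall rates are the right comparison.
The causal difference is the pooled difference: 0.344 − 0.412 = -0.069.

-0.07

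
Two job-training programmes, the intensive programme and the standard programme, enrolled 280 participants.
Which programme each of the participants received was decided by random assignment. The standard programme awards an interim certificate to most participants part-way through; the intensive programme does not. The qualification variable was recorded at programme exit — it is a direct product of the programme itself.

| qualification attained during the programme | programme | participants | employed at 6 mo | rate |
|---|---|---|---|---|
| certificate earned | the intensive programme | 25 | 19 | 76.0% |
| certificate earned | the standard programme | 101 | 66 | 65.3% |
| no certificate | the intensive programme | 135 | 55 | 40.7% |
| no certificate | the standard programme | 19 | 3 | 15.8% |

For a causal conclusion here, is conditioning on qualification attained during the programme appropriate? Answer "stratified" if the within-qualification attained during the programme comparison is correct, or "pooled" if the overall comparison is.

pooled

The stratified and pooled comparisons disagree (the intensive programme wins within each qualification attained during the programme; the standard programme wins overall), so the answer turns on the causal role of qualification attained during the programme.
Qualification attained during the programme here is a post-treatment variable shaped by the programme; conditioning on it would introduce bias rather than remove it. The overall comparison is the causal one.
Pooled: the intensive programme 46.2% vs the standard programme 57.5%; the standard programme is higher overall.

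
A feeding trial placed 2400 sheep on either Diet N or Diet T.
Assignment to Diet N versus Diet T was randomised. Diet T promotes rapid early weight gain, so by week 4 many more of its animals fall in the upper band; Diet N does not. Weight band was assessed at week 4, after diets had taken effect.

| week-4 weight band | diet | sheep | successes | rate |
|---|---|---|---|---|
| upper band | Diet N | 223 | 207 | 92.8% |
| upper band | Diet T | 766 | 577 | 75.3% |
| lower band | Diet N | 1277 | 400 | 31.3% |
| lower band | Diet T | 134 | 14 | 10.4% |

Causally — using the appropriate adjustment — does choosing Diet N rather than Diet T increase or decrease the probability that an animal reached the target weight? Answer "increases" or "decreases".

The week-4 weight band-specific comparison favours Diet N throughout, but the pooled figures favour Diet T. The question is whether to condition on week-4 weight band.
Week-4 weight band here is a post-treatment variable shaped by the diet; conditioning on it would introduce bias rather than remove it. The overall comparison is the causal one.
Pooled: Diet N 40.5% vs Diet T 65.7%; Diet T is higher overall.

decreases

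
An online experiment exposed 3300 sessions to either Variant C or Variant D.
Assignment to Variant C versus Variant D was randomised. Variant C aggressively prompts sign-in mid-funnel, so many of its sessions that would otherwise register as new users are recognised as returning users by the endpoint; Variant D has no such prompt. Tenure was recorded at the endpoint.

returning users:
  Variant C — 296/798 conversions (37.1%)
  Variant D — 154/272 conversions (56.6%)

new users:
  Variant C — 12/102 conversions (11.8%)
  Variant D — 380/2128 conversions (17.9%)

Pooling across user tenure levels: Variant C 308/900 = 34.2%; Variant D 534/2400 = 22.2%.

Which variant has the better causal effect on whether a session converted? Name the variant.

Variant D is higher inside every user tenure stratum but Variant C is higher in aggregate. Whether to stratify depends on how user tenure relates to the variant.
User tenure is downstream of the variant. One should not condition on a consequence of treatment, so the overall rates are the right comparison.
Pooled: Variant C 34.2% vs Variant D 22.2%; Variant C is higher overall.

Variant C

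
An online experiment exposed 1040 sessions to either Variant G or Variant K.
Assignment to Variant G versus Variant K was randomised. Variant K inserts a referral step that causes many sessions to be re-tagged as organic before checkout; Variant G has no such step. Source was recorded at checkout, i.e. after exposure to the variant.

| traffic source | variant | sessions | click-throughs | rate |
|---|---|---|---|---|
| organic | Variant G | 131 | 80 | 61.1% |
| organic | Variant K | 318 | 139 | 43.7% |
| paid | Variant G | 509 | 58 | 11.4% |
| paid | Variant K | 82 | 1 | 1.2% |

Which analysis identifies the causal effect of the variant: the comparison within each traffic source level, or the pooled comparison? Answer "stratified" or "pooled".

pooled

The stratified and pooled comparisons disagree (Variant G wins within each traffic source; Variant K wins overall), so the answer turns on the causal role of traffic source.
Traffic source is recorded after the variant and is itself shifted by it — it sits on the causal path from variant to outcome. Conditioning on a mediator would strip out part of the effect we want; the pooled comparison gives the total causal effect.
Pooled: Variant G 21.6% vs Variant K 35.0%; Variant K is higher overall.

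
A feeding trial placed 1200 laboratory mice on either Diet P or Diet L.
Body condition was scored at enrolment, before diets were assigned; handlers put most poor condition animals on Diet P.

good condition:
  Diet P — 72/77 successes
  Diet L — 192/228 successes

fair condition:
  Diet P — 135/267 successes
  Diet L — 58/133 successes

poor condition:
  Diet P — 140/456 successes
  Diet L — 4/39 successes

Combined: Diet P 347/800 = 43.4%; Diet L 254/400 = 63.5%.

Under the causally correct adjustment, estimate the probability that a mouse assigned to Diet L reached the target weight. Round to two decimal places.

Starting body condition is set before the diet has any effect — it is not caused by the diet — and it independently drives the outcome. That makes it a confounder, so the causal comparison is within starting body condition levels.
Standardising Diet L to the population starting body condition mix: 0.254·192/228 + 0.333·58/133 + 0.412·4/39 = 0.402.

0.40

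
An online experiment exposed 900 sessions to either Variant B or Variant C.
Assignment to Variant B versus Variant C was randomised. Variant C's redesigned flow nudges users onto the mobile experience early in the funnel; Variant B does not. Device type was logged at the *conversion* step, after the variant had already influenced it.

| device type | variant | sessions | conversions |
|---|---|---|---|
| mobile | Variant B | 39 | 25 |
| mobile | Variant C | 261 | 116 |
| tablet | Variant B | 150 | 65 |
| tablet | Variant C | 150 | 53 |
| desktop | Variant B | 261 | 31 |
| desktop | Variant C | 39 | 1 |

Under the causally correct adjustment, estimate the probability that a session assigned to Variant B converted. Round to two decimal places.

0.27

The stratified and pooled comparisons disagree (Variant B wins within each device type; Variant C wins overall), so the answer turns on the causal role of device type.
The distribution of device type is itself part of what the variant does — it is an intermediate outcome. Holding it fixed would remove that part of the effect; the total effect is the pooled difference.
So P(outcome | do(Variant B)) is just the pooled rate for Variant B: 121/450 = 0.269.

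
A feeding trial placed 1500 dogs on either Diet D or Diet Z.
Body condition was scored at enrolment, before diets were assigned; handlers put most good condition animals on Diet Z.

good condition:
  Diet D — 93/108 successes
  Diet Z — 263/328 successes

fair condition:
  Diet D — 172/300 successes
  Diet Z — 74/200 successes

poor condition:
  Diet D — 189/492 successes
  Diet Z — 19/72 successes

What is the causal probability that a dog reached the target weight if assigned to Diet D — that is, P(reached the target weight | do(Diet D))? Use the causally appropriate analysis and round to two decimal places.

0.59

Since starting body condition is a pre-existing factor (not a product of the diet) and it affects the outcome on its own, it is a confounder. The stratified rates, not the pooled rate, identify the causal effect.
Standardising Diet D to the population starting body condition mix: 0.291·93/108 + 0.333·172/300 + 0.376·189/492 = 0.586.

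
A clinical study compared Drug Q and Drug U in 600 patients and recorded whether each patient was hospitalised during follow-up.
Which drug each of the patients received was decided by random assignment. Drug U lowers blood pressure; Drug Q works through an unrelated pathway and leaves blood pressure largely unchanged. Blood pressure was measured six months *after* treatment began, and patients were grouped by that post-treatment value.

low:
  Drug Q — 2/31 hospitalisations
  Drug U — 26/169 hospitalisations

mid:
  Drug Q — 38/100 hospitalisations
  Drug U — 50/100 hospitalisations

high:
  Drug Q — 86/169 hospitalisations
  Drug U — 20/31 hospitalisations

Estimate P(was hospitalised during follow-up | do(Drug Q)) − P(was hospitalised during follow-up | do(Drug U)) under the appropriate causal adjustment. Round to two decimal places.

+0.10

The stratified and pooled comparisons disagree (Drug Q wins within each blood pressure; Drug U wins overall), so the answer turns on the causal role of blood pressure.
Stratifying would compare drugs among patients the drugs themselves sorted into blood pressure groups — a form of selection on an intermediate. The unconditioned pooled rates give the total causal effect.
The causal difference is the pooled difference: 0.420 − 0.320 = +0.100.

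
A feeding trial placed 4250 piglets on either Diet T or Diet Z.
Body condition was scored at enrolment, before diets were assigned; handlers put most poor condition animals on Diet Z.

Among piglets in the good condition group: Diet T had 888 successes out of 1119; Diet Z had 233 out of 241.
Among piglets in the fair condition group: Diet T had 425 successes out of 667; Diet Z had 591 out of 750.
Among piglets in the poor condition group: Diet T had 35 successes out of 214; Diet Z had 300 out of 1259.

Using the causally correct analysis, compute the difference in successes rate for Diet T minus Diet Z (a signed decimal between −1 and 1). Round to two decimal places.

-0.13

Starting body condition satisfies the back-door criterion: it is not a descendant of the diet, and it blocks the spurious path from diet to outcome. Adjusting for it (i.e., using the within-starting body condition rates) gives the causal effect.
Adjusting over the population distribution of starting body condition: 0.320·(0.794−0.967) + 0.333·(0.637−0.788) + 0.347·(0.164−0.238) = -0.132.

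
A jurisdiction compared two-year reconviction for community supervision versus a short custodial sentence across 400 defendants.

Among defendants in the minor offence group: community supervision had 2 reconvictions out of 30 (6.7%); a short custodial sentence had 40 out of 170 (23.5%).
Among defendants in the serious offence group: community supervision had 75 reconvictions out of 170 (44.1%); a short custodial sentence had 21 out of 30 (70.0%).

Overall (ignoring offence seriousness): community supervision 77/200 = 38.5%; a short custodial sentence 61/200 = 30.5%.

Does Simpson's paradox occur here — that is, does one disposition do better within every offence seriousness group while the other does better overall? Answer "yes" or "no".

Within each offence seriousness level (minor offence 6.7% vs 23.5%; serious offence 44.1% vs 70.0%), community supervision has the lower rate every time. Pooled: 38.5% vs 30.5% — a short custodial sentence has the lower rate overall. The two comparisons disagree.

yes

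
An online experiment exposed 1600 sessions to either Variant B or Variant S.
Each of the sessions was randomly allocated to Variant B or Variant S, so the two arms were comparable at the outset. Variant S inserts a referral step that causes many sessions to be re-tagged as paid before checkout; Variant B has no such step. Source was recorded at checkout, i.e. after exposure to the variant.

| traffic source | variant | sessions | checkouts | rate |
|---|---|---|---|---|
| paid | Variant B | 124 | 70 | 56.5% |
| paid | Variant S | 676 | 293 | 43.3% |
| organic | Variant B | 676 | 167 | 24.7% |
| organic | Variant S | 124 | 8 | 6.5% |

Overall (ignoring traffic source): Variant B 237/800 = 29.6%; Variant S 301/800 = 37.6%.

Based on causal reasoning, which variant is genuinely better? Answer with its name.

Traffic source here is a post-treatment variable shaped by the variant; conditioning on it would introduce bias rather than remove it. The overall comparison is the causal one.
Pooled: Variant B 29.6% vs Variant S 37.6%; Variant S is higher overall.

Variant S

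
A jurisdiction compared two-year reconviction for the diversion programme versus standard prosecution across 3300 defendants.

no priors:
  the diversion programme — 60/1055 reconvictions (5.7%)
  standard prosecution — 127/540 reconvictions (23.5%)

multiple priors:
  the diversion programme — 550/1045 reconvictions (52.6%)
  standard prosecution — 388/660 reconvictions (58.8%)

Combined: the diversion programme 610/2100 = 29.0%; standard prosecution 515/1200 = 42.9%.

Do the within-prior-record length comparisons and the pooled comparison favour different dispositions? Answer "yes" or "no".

no

Within each prior-record length level (no priors 5.7% vs 23.5%; multiple priors 52.6% vs 58.8%), the diversion programme has the lower rate every time. Pooled: 29.0% vs 42.9% — the diversion programme has the lower rate overall. They agree.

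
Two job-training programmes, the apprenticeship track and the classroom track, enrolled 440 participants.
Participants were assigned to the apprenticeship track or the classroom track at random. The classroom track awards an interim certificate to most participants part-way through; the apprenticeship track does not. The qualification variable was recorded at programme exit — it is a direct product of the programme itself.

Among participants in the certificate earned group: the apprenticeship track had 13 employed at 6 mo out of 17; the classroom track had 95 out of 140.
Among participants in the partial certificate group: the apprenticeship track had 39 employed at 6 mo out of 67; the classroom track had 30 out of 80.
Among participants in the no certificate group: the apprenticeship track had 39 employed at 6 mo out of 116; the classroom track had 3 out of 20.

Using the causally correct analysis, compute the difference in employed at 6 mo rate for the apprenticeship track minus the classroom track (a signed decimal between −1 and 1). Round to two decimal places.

The qualification attained during the programme-specific comparison favours the apprenticeship track throughout, but the pooled figures favour the classroom track. The question is whether to condition on qualification attained during the programme.
Qualification attained during the programme lies on the pathway programme → qualification attained during the programme → outcome, so adjusting for it blocks the indirect effect. For the total causal effect of programme, use the unadjusted pooled rates.
The causal difference is the pooled difference: 0.455 − 0.533 = -0.078.

-0.08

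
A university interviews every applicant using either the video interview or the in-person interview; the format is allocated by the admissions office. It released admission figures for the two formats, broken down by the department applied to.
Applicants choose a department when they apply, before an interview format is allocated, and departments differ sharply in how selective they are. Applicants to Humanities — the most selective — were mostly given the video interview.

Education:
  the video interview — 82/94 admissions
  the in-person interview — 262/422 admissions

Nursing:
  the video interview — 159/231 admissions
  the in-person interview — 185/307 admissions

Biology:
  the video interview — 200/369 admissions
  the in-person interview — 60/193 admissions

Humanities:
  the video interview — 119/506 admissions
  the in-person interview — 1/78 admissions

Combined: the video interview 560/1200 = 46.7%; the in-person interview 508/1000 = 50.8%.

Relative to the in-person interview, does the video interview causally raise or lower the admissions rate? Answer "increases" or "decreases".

the video interview is higher inside every department stratum but the in-person interview is higher in aggregate. Whether to stratify depends on how department relates to the interview format.
Department differs across interview formats for reasons unrelated to any effect of the interview format itself, and it separately predicts the outcome — a classic confounder. We must compare within department levels.
Within each level — Education: 87.2% vs 62.1%; Nursing: 68.8% vs 60.3%; Biology: 54.2% vs 31.1%; Humanities: 23.5% vs 1.3% — the video interview is higher every time.

increases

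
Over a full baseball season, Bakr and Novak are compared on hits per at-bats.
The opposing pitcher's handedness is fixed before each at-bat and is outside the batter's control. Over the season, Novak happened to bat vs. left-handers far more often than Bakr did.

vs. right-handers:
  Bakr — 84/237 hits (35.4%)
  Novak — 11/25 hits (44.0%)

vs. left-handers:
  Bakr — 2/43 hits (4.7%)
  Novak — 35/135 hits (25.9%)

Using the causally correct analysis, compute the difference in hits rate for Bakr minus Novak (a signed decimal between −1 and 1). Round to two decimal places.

-0.14

The pitcher handedness-specific comparison favours Novak throughout, but the pooled figures favour Bakr. The question is whether to condition on pitcher handedness.
Here pitcher handedness is a common cause — it drives both which player a case falls under and the outcome. The crude comparison mixes populations; the stratum-specific rates are the causally relevant ones.
Adjusting over the population distribution of pitcher handedness: 0.595·(0.354−0.440) + 0.405·(0.047−0.259) = -0.137.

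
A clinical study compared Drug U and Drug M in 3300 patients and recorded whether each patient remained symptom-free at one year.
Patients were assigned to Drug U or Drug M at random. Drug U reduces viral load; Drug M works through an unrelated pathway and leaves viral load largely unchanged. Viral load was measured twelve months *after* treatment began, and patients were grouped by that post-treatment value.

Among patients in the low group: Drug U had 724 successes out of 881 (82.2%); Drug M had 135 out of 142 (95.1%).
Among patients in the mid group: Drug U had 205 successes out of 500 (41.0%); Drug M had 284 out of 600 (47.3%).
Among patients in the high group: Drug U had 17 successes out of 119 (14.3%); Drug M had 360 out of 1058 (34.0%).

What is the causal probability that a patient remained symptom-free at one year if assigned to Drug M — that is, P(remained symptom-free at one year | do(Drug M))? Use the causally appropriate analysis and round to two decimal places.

0.43

The viral load-specific comparison favours Drug M throughout, but the pooled figures favour Drug U. The question is whether to condition on viral load.
Viral load lies on the pathway drug → viral load → outcome, so adjusting for it blocks the indirect effect. For the total causal effect of drug, use the unadjusted pooled rates.
So P(outcome | do(Drug M)) is just the pooled rate for Drug M: 779/1800 = 0.433.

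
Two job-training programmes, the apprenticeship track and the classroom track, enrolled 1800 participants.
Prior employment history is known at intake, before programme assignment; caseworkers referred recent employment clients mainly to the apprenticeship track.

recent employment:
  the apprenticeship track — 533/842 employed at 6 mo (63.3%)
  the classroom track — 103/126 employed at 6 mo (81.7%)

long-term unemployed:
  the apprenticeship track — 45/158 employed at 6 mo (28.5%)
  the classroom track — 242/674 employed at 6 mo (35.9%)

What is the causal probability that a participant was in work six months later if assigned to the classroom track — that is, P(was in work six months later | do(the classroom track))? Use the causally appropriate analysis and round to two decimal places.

Prior employment history satisfies the back-door criterion: it is not a descendant of the programme, and it blocks the spurious path from programme to outcome. Adjusting for it (i.e., using the within-prior employment history rates) gives the causal effect.
Standardising the classroom track to the population prior employment history mix: 0.538·103/126 + 0.462·242/674 = 0.606.

0.61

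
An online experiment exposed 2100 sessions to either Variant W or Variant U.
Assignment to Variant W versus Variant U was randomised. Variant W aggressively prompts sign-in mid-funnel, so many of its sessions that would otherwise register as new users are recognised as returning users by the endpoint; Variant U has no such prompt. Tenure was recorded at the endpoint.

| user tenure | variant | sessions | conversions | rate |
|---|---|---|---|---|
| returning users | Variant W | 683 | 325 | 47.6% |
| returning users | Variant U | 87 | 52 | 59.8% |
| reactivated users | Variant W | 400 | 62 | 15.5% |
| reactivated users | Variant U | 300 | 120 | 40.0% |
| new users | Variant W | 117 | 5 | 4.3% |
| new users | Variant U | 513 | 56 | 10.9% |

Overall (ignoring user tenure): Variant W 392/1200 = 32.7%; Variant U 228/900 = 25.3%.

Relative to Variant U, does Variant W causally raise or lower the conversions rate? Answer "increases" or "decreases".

increases

The stratified and pooled comparisons disagree (Variant U wins within each user tenure; Variant W wins overall), so the answer turns on the causal role of user tenure.
The distribution of user tenure is itself part of what the variant does — it is an intermediate outcome. Holding it fixed would remove that part of the effect; the total effect is the pooled difference.
Pooled: Variant W 32.7% vs Variant U 25.3%; Variant W is higher overall.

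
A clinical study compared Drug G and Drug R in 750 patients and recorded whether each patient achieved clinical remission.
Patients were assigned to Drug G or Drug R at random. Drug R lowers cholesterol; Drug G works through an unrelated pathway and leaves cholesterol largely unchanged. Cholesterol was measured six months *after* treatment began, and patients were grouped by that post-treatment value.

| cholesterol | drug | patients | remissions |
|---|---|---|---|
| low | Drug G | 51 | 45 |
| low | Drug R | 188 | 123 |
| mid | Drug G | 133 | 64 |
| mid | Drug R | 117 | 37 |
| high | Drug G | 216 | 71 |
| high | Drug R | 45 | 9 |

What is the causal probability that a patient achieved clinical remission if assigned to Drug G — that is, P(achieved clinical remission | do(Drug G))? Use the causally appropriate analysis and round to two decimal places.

0.45

The cholesterol-specific comparison favours Drug G throughout, but the pooled figures favour Drug R. The question is whether to condition on cholesterol.
The distribution of cholesterol is itself part of what the drug does — it is an intermediate outcome. Holding it fixed would remove that part of the effect; the total effect is the pooled difference.
So P(outcome | do(Drug G)) is just the pooled rate for Drug G: 180/400 = 0.450.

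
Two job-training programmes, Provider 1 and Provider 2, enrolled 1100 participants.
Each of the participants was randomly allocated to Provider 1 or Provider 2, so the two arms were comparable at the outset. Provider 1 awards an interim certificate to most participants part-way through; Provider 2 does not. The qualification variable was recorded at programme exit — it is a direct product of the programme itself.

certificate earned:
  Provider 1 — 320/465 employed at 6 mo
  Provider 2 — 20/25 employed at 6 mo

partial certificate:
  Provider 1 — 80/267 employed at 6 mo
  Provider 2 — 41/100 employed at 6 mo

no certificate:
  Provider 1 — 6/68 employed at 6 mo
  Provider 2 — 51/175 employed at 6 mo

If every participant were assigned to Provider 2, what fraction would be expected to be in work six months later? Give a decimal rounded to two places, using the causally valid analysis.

0.37

Within every qualification attained during the programme level Provider 2 has the higher rate, yet pooled Provider 1 does — Simpson's reversal.
Qualification attained during the programme is downstream of the programme. One should not condition on a consequence of treatment, so the overall rates are the right comparison.
So P(outcome | do(Provider 2)) is just the pooled rate for Provider 2: 112/300 = 0.373.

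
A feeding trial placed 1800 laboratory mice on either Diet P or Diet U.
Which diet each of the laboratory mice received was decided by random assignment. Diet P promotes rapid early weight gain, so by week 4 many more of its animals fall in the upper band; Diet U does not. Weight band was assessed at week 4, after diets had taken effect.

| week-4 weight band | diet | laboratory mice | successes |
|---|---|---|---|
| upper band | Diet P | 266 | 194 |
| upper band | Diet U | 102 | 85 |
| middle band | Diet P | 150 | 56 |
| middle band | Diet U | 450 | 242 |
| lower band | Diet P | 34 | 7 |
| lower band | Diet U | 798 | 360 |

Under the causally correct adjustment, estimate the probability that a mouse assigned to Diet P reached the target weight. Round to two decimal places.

0.57

Week-4 weight band lies on the pathway diet → week-4 weight band → outcome, so adjusting for it blocks the indirect effect. For the total causal effect of diet, use the unadjusted pooled rates.
So P(outcome | do(Diet P)) is just the pooled rate for Diet P: 257/450 = 0.571.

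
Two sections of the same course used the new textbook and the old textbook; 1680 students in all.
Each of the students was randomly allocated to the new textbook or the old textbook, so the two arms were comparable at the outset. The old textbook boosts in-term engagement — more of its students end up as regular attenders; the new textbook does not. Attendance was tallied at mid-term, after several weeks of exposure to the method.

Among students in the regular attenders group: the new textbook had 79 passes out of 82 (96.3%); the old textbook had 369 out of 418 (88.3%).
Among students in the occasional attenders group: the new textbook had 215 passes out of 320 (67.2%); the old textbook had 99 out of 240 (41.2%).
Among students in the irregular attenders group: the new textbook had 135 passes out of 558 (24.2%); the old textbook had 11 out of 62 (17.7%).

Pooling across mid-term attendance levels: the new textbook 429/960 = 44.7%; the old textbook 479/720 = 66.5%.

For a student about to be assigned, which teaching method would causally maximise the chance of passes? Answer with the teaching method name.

the old textbook

Mid-term attendance lies on the pathway teaching method → mid-term attendance → outcome, so adjusting for it blocks the indirect effect. For the total causal effect of teaching method, use the unadjusted pooled rates.
Pooled: the new textbook 44.7% vs the old textbook 66.5%; the old textbook is higher overall.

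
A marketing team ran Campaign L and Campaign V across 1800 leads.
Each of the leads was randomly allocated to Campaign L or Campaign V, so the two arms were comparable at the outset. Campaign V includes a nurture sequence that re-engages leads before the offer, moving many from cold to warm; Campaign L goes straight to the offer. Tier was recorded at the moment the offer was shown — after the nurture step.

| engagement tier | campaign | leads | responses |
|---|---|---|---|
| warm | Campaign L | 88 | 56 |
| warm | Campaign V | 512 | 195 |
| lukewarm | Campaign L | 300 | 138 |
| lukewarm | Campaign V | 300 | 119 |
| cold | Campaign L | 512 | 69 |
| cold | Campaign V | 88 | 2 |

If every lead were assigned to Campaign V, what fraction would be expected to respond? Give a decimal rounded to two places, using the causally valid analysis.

Because the campaign influences engagement tier, engagement tier is a post-treatment mediator, not a confounder. Stratifying on it would bias the estimate; the causal effect is the crude pooled difference.
So P(outcome | do(Campaign V)) is just the pooled rate for Campaign V: 316/900 = 0.351.

0.35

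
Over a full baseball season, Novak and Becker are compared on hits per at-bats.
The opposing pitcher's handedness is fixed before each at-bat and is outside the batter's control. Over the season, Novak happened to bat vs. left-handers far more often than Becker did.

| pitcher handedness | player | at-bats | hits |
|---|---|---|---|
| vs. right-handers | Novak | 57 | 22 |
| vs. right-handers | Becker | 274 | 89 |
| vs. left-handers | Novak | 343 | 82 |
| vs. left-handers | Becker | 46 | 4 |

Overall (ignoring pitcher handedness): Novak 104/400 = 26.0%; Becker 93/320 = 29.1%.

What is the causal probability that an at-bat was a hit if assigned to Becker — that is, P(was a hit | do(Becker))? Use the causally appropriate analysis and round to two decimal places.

0.20

Within every pitcher handedness level Novak has the higher rate, yet pooled Becker does — Simpson's reversal.
Nothing the player does changes pitcher handedness; the imbalance is an allocation artefact. With pitcher handedness also predicting the outcome, the pooled figure is confounded, and the within-stratum comparison is the causal one.
Standardising Becker to the population pitcher handedness mix: 0.460·89/274 + 0.540·4/46 = 0.196.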